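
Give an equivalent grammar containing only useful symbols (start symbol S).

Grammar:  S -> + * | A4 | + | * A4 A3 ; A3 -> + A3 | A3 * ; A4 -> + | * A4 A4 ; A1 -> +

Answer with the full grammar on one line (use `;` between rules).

S -> + * | A4 | +; A4 -> + | * A4 A4

Generating nonterminals: {A1, A4, S}.
Reachable from S after that: {A4, S}.
Removed useless symbols: {A1, A3} and every production mentioning them.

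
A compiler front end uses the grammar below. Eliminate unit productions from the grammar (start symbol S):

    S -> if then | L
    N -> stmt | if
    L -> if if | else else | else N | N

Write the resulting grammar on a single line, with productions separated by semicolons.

Unit pairs: L ⇒* {N}; S ⇒* {L, N}.
Replace each nonterminal's rules with the union of the non-unit rules of every nonterminal it unit-derives.

S -> if if | else else | else N | if then | stmt | if; N -> stmt | if; L -> if if | else else | else N | stmt | if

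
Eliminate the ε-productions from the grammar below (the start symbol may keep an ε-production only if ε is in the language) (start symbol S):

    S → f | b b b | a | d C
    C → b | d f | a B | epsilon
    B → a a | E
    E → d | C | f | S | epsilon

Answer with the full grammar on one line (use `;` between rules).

Nullable nonterminals: {B, C, E}.
ε ∉ L(G), so no ε-production is kept.
Expand every rule over subsets of its nullable positions: S → d C gives d C | d. C → a B gives a B | a.

S → f | b b b | a | d C | d; C → b | d f | a B | a; B → a a | E; E → d | C | f | S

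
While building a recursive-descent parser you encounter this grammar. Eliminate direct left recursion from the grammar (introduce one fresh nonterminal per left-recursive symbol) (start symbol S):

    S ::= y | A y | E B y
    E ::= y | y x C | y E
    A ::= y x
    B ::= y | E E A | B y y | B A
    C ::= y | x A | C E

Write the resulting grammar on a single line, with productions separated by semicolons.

S ::= y | A y | E B y; E ::= y | y x C | y E; A ::= y x; B ::= y B' | E E A B'; C ::= y C' | x A C'; B' ::= y y B' | A B' | ε; C' ::= E C' | ε

B, C are directly left-recursive.
For B: α = {y y, A}, β = {y, E E A}. Rewrite as B → β B' and B' → α B' | ε.
For C: α = {E}, β = {y, x A}. Rewrite as C → β C' and C' → α C' | ε.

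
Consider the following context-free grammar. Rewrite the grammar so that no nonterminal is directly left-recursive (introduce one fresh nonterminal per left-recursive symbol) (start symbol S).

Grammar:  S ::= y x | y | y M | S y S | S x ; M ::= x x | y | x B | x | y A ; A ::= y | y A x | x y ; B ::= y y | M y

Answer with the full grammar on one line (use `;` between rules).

Directly left-recursive nonterminal: S.
For S: α = {y S, x}, β = {y x, y, y M}. Rewrite as S → β S' and S' → α S' | ε.

S ::= y x S' | y S' | y M S'; M ::= x x | y | x B | x | y A; A ::= y | y A x | x y; B ::= y y | M y; S' ::= y S S' | x S' | ε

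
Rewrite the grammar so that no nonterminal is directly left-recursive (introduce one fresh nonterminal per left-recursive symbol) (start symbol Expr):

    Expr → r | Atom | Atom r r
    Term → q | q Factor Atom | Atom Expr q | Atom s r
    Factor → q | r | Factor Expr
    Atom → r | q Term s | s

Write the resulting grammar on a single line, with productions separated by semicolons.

Expr → r | Atom | Atom r r; Term → q | q Factor Atom | Atom Expr q | Atom s r; Factor → q Factor1 | r Factor1; Atom → r | q Term s | s; Factor1 → Expr Factor1 | ε

Directly left-recursive nonterminal: Factor.
For Factor: α = {Expr}, β = {q, r}. Rewrite as Factor → β Factor1 and Factor1 → α Factor1 | ε.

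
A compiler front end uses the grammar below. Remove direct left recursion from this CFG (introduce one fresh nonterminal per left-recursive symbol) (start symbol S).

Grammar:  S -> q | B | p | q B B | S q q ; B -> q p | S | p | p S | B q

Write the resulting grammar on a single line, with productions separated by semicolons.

S -> q S' | B S' | p S' | q B B S'; B -> q p B' | S B' | p B' | p S B'; S' -> q q S' | epsilon; B' -> q B' | epsilon

S, B are directly left-recursive.
For S: α = {q q}, β = {q, B, p, q B B}. Rewrite as S → β S' and S' → α S' | ε.
For B: α = {q}, β = {q p, S, p, p S}. Rewrite as B → β B' and B' → α B' | ε.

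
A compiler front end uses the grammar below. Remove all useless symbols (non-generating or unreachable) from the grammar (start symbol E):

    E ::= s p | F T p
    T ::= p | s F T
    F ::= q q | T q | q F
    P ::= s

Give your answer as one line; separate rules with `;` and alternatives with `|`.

E ::= s p | F T p; T ::= p | s F T; F ::= q q | T q | q F

Generating nonterminals: {E, F, P, T}.
Reachable from E after that: {E, F, T}.
Removed useless symbols: {P} and every production mentioning them.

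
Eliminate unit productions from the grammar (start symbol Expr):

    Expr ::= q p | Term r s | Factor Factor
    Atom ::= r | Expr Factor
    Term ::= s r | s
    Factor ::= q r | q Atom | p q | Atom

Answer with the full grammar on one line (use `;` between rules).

Expr ::= q p | Term r s | Factor Factor; Atom ::= r | Expr Factor; Term ::= s r | s; Factor ::= r | Expr Factor | q r | q Atom | p q

Unit pairs: Factor ⇒* {Atom}.
For every A with A ⇒* B via unit rules, add B's non-unit alternatives to A; then delete every rule of the form X → Y.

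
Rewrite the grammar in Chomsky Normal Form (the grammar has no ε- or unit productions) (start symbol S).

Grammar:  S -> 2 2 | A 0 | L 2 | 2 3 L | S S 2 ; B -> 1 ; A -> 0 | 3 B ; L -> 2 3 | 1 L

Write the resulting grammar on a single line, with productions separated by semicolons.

Introduce a nonterminal for each terminal appearing in a rule of length ≥ 2: X1 → 2, X2 → 0, X3 → 3, X4 → 1.
Binarize each right-hand side of length ≥ 3 by chaining fresh nonterminals (Y1, Y2, …): affected rules were S → X1 X3 L; S → S S X1.

S -> X1 X1 | A X2 | L X1 | X1 Y1 | S Y2; B -> 1; A -> 0 | X3 B; L -> X1 X3 | X4 L; X1 -> 2; X2 -> 0; X3 -> 3; X4 -> 1; Y1 -> X3 L; Y2 -> S X1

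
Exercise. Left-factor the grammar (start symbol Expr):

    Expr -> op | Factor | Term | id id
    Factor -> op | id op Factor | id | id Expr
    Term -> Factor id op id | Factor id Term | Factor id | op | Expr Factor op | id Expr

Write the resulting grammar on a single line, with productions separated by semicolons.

Expr -> op | Factor | Term | id id; Factor -> op | id Factor1; Term -> op | Expr Factor op | id Expr | Factor id Term1; Factor1 -> op Factor | eps | Expr; Term1 -> op id | Term | eps

Factor has alternatives sharing prefix 'id': factor to Factor → id Factor1 with Factor1 → op Factor | ε | Expr.
Term has alternatives sharing prefix 'Factor id': factor to Term → Factor id Term1 with Term1 → op id | Term | ε.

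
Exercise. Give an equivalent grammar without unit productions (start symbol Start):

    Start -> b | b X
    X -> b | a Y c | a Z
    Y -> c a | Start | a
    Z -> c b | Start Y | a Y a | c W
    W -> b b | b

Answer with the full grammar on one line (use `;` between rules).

Unit pairs: Y ⇒* {Start}.
Replace each nonterminal's rules with the union of the non-unit rules of every nonterminal it unit-derives.

Start -> b | b X; X -> b | a Y c | a Z; Y -> b | b X | c a | a; Z -> c b | Start Y | a Y a | c W; W -> b b | b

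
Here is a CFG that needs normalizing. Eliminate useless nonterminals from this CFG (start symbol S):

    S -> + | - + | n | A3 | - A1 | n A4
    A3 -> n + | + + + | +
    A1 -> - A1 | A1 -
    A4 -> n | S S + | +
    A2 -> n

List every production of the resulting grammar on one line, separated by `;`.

Generating nonterminals: {A2, A3, A4, S}.
Reachable from S after that: {A3, A4, S}.
Removed useless symbols: {A1, A2} and every production mentioning them.

S -> + | - + | n | A3 | n A4; A3 -> n + | + + + | +; A4 -> n | S S + | +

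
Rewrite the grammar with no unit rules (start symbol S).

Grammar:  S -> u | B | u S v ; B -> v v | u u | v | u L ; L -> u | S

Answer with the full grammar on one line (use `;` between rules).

S -> v v | u u | v | u L | u | u S v; B -> v v | u u | v | u L; L -> u | v v | u u | v | u L | u S v

Unit pairs: L ⇒* {B, S}; S ⇒* {B}.
Replace each nonterminal's rules with the union of the non-unit rules of every nonterminal it unit-derives.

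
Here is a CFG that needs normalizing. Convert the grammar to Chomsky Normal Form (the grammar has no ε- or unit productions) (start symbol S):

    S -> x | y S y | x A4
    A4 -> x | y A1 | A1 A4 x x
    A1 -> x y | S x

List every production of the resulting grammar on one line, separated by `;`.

Introduce a nonterminal for each terminal appearing in a rule of length ≥ 2: X1 → y, X2 → x.
Binarize each right-hand side of length ≥ 3 by chaining fresh nonterminals (Y1, Y2, …): affected rules were S → X1 S X1; A4 → A1 A4 X2 X2.

S -> x | X1 Y1 | X2 A4; A4 -> x | X1 A1 | A1 Y2; A1 -> X2 X1 | S X2; X1 -> y; X2 -> x; Y1 -> S X1; Y2 -> A4 Y3; Y3 -> X2 X2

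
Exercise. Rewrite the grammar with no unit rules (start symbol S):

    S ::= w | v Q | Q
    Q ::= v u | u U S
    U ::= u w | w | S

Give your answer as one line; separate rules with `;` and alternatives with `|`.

Unit pairs: S ⇒* {Q}; U ⇒* {Q, S}.
Replace each nonterminal's rules with the union of the non-unit rules of every nonterminal it unit-derives.

S ::= w | v Q | v u | u U S; Q ::= v u | u U S; U ::= u w | w | v Q | v u | u U S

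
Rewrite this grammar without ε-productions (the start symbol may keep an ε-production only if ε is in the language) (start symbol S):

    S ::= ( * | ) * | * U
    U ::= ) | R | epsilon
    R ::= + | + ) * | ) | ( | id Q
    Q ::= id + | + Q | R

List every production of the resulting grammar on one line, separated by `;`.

S ::= ( * | ) * | * U | *; U ::= ) | R; R ::= + | + ) * | ) | ( | id Q; Q ::= id + | + Q | R

Nullable nonterminals: {U}.
ε ∉ L(G), so no ε-production is kept.
Add the nullable-subset variants: S → * U gives * U | *.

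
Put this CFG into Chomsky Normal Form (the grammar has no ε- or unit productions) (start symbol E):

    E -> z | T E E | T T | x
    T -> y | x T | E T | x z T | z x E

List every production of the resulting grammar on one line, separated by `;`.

E -> z | T Y1 | T T | x; T -> y | X1 T | E T | X1 Y2 | X2 Y3; X1 -> x; X2 -> z; Y1 -> E E; Y2 -> X2 T; Y3 -> X1 E

Introduce a nonterminal for each terminal appearing in a rule of length ≥ 2: X1 → x, X2 → z.
Binarize each right-hand side of length ≥ 3 by chaining fresh nonterminals (Y1, Y2, …): affected rules were E → T E E; T → X1 X2 T; T → X2 X1 E.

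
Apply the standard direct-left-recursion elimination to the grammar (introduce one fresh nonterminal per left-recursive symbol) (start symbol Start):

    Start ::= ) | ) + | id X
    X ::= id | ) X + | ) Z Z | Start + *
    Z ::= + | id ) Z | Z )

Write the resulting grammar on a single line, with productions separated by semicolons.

Directly left-recursive nonterminal: Z.
For Z: α = {)}, β = {+, id ) Z}. Rewrite as Z → β Z1 and Z1 → α Z1 | ε.

Start ::= ) | ) + | id X; X ::= id | ) X + | ) Z Z | Start + *; Z ::= + Z1 | id ) Z Z1; Z1 ::= ) Z1 | epsilon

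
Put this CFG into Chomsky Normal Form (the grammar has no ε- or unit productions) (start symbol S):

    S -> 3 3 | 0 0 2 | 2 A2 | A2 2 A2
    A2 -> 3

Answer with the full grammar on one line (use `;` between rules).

Introduce a nonterminal for each terminal appearing in a rule of length ≥ 2: X1 → 3, X2 → 0, X3 → 2.
Binarize each right-hand side of length ≥ 3 by chaining fresh nonterminals (Y1, Y2, …): affected rules were S → X2 X2 X3; S → A2 X3 A2.

S -> X1 X1 | X2 Y1 | X3 A2 | A2 Y2; A2 -> 3; X1 -> 3; X2 -> 0; X3 -> 2; Y1 -> X2 X3; Y2 -> X3 A2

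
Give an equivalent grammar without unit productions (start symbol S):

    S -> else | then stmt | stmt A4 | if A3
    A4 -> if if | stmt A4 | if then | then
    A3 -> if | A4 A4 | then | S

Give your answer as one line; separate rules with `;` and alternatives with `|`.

S -> else | then stmt | stmt A4 | if A3; A4 -> if if | stmt A4 | if then | then; A3 -> else | then stmt | stmt A4 | if A3 | if | A4 A4 | then

Unit pairs: A3 ⇒* {S}.
Replace each nonterminal's rules with the union of the non-unit rules of every nonterminal it unit-derives.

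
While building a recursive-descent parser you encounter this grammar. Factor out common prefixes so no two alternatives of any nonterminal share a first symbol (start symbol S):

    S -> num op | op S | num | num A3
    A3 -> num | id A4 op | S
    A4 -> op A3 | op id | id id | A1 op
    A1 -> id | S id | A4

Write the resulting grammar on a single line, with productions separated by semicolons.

S has alternatives sharing prefix 'num': factor to S → num S' with S' → op | ε | A3.
A4 has alternatives sharing prefix 'op': factor to A4 → op A4' with A4' → A3 | id.

S -> op S | num S'; A3 -> num | id A4 op | S; A4 -> id id | A1 op | op A4'; A1 -> id | S id | A4; S' -> op | ε | A3; A4' -> A3 | id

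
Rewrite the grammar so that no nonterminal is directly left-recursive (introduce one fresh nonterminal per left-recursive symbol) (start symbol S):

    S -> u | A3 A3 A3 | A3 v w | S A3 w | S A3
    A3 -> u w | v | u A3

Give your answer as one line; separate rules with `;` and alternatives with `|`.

Directly left-recursive nonterminal: S.
For S: α = {A3 w, A3}, β = {u, A3 A3 A3, A3 v w}. Rewrite as S → β S' and S' → α S' | ε.

S -> u S' | A3 A3 A3 S' | A3 v w S'; A3 -> u w | v | u A3; S' -> A3 w S' | A3 S' | eps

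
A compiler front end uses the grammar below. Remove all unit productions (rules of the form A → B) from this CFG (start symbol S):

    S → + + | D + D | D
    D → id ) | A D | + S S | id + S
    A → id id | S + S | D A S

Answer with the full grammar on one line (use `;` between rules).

Unit pairs: S ⇒* {D}.
For each unit pair (A, B), copy every non-unit production of B to A, then drop all unit productions.

S → id ) | A D | + S S | id + S | + + | D + D; D → id ) | A D | + S S | id + S; A → id id | S + S | D A S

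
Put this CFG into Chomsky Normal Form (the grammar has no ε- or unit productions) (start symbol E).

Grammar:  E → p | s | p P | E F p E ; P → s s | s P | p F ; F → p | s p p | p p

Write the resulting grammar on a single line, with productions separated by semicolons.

E → p | s | X1 P | E Y1; P → X2 X2 | X2 P | X1 F; F → p | X2 Y3 | X1 X1; X1 → p; X2 → s; Y1 → F Y2; Y2 → X1 E; Y3 → X1 X1

Introduce a nonterminal for each terminal appearing in a rule of length ≥ 2: X1 → p, X2 → s.
Binarize each right-hand side of length ≥ 3 by chaining fresh nonterminals (Y1, Y2, …): affected rules were E → E F X1 E; F → X2 X1 X1.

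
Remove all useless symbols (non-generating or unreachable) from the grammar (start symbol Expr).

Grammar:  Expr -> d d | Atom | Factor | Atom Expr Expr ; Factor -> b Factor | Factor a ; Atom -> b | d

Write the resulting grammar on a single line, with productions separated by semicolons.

Expr -> d d | Atom | Atom Expr Expr; Atom -> b | d

Generating nonterminals: {Atom, Expr}.
Reachable from Expr after that: {Atom, Expr}.
Removed useless symbols: {Factor} and every production mentioning them.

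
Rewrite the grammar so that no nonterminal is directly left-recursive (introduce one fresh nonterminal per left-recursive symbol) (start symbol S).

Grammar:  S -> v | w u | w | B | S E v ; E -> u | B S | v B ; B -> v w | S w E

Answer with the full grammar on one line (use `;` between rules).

Left recursion appears on S.
For S: α = {E v}, β = {v, w u, w, B}. Rewrite as S → β S' and S' → α S' | ε.

S -> v S' | w u S' | w S' | B S'; E -> u | B S | v B; B -> v w | S w E; S' -> E v S' | epsilon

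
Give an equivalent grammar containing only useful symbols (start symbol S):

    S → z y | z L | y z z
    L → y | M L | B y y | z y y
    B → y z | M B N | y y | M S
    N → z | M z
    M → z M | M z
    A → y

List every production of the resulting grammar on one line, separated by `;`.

S → z y | z L | y z z; L → y | B y y | z y y; B → y z | y y

Generating nonterminals: {A, B, L, N, S}.
Reachable from S after that: {B, L, S}.
Removed useless symbols: {A, M, N} and every production mentioning them.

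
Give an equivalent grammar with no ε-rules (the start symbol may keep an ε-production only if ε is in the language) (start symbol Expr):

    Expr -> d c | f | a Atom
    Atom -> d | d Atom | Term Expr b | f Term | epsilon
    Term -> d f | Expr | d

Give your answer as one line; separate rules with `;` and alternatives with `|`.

The nullable symbols are {Atom}.
ε ∉ L(G), so no ε-production is kept.
Expand every rule over subsets of its nullable positions: Expr → a Atom gives a Atom | a.

Expr -> d c | f | a Atom | a; Atom -> d | d Atom | Term Expr b | f Term; Term -> d f | Expr | d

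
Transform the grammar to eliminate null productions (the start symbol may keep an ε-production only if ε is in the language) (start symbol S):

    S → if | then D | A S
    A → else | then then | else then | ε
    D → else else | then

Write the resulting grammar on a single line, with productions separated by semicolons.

Nullable set = {A}.
ε ∉ L(G), so no ε-production is kept.

S → if | then D | A S; A → else | then then | else then; D → else else | then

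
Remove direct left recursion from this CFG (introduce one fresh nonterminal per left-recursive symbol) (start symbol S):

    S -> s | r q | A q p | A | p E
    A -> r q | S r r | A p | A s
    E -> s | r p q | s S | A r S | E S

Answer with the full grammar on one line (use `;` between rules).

A, E are directly left-recursive.
For A: α = {p, s}, β = {r q, S r r}. Rewrite as A → β A' and A' → α A' | ε.
For E: α = {S}, β = {s, r p q, s S, A r S}. Rewrite as E → β E' and E' → α E' | ε.

S -> s | r q | A q p | A | p E; A -> r q A' | S r r A'; E -> s E' | r p q E' | s S E' | A r S E'; A' -> p A' | s A' | ε; E' -> S E' | ε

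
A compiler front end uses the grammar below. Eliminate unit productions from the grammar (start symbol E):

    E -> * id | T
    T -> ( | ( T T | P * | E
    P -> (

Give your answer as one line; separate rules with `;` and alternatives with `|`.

Unit pairs: E ⇒* {T}; T ⇒* {E}.
For every A with A ⇒* B via unit rules, add B's non-unit alternatives to A; then delete every rule of the form X → Y.

E -> * id | ( | ( T T | P *; T -> * id | ( | ( T T | P *; P -> (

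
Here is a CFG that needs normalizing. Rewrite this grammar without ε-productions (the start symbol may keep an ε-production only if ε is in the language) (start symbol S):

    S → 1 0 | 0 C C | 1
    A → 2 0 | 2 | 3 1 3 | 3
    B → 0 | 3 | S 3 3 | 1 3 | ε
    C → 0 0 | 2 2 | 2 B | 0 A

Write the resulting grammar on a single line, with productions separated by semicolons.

The nullable symbols are {B}.
ε ∉ L(G), so no ε-production is kept.
Add the nullable-subset variants: C → 2 B gives 2 B | 2.

S → 1 0 | 0 C C | 1; A → 2 0 | 2 | 3 1 3 | 3; B → 0 | 3 | S 3 3 | 1 3; C → 0 0 | 2 2 | 2 B | 2 | 0 A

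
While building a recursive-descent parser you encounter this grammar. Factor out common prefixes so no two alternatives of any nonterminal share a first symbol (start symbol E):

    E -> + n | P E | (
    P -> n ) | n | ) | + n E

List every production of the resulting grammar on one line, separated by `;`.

E -> + n | P E | (; P -> ) | + n E | n P'; P' -> ) | ε

P has alternatives sharing prefix 'n': factor to P → n P' with P' → ) | ε.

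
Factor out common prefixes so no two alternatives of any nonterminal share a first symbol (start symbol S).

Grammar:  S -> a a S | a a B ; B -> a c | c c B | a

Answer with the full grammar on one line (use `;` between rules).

S has alternatives sharing prefix 'a a': factor to S → a a S' with S' → S | B.
B has alternatives sharing prefix 'a': factor to B → a B' with B' → c | ε.

S -> a a S'; B -> c c B | a B'; S' -> S | B; B' -> c | ε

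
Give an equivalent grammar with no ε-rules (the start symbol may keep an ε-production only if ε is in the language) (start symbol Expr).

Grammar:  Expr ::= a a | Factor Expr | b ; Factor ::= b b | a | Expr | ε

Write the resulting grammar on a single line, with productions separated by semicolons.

Expr ::= a a | Factor Expr | b; Factor ::= b b | a | Expr

The nullable symbols are {Factor}.
ε ∉ L(G), so no ε-production is kept.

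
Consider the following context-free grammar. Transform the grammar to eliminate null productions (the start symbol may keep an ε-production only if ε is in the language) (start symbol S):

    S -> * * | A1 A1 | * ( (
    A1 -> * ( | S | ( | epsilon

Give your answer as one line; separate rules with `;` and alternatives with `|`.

Nullable nonterminals: {A1, S}.
ε ∈ L(G) since S is nullable, so keep S → ε.
For each production, add variants omitting each subset of nullable occurrences: S → A1 A1 gives A1 A1 | A1.

S -> * * | A1 A1 | A1 | * ( ( | ε; A1 -> * ( | S | (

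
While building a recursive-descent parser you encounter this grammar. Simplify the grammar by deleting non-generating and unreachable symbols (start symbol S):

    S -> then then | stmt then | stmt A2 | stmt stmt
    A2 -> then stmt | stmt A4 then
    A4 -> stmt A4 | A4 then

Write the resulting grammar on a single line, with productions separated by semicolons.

S -> then then | stmt then | stmt A2 | stmt stmt; A2 -> then stmt

Generating nonterminals: {A2, S}.
Reachable from S after that: {A2, S}.
Removed useless symbols: {A4} and every production mentioning them.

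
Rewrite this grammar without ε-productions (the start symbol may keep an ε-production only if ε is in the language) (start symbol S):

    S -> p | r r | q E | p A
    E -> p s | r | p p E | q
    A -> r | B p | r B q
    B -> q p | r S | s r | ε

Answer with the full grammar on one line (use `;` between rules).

S -> p | r r | q E | p A; E -> p s | r | p p E | q; A -> r | B p | p | r B q | r q; B -> q p | r S | s r

The nullable symbols are {B}.
ε ∉ L(G), so no ε-production is kept.
For each production, add variants omitting each subset of nullable occurrences: A → B p gives B p | p. A → r B q gives r B q | r q.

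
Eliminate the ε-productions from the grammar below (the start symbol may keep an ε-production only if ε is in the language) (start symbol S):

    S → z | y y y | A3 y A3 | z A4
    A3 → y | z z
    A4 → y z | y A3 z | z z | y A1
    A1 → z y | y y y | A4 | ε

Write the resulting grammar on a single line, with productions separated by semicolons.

S → z | y y y | A3 y A3 | z A4; A3 → y | z z; A4 → y z | y A3 z | z z | y A1 | y; A1 → z y | y y y | A4

The nullable symbols are {A1}.
ε ∉ L(G), so no ε-production is kept.
Add the nullable-subset variants: A4 → y A1 gives y A1 | y.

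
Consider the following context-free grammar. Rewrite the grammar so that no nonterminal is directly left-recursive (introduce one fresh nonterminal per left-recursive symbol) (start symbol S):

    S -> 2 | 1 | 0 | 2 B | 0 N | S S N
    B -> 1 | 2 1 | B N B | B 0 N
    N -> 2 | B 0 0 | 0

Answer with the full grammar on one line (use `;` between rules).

Directly left-recursive nonterminals: S, B.
For S: α = {S N}, β = {2, 1, 0, 2 B, 0 N}. Rewrite as S → β S' and S' → α S' | ε.
For B: α = {N B, 0 N}, β = {1, 2 1}. Rewrite as B → β B' and B' → α B' | ε.

S -> 2 S' | 1 S' | 0 S' | 2 B S' | 0 N S'; B -> 1 B' | 2 1 B'; N -> 2 | B 0 0 | 0; S' -> S N S' | ε; B' -> N B B' | 0 N B' | ε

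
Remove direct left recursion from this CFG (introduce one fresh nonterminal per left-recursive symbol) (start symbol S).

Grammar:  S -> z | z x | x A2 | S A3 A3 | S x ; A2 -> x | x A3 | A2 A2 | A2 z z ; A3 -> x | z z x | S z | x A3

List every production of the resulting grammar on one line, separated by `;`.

S -> z S' | z x S' | x A2 S'; A2 -> x A2' | x A3 A2'; A3 -> x | z z x | S z | x A3; S' -> A3 A3 S' | x S' | ε; A2' -> A2 A2' | z z A2' | ε

Left recursion appears on S, A2.
For S: α = {A3 A3, x}, β = {z, z x, x A2}. Rewrite as S → β S' and S' → α S' | ε.
For A2: α = {A2, z z}, β = {x, x A3}. Rewrite as A2 → β A2' and A2' → α A2' | ε.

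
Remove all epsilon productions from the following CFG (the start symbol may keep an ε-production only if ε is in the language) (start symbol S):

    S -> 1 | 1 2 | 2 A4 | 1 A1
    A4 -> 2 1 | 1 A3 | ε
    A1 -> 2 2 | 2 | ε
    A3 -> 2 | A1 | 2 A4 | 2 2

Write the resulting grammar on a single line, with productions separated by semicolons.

Nullable nonterminals: {A1, A3, A4}.
ε ∉ L(G), so no ε-production is kept.
For each production, add variants omitting each subset of nullable occurrences: S → 2 A4 gives 2 A4 | 2. A4 → 1 A3 gives 1 A3 | 1.

S -> 1 | 1 2 | 2 A4 | 2 | 1 A1; A4 -> 2 1 | 1 A3 | 1; A1 -> 2 2 | 2; A3 -> 2 | A1 | 2 A4 | 2 2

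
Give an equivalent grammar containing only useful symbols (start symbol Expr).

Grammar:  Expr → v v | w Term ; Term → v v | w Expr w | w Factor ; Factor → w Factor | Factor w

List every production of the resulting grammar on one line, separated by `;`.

Expr → v v | w Term; Term → v v | w Expr w

Generating nonterminals: {Expr, Term}.
Reachable from Expr after that: {Expr, Term}.
Removed useless symbols: {Factor} and every production mentioning them.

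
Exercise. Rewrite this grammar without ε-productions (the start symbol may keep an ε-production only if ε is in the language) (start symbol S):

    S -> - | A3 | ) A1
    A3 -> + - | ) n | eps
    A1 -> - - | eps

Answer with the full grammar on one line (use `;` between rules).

S -> - | A3 | ) A1 | ) | eps; A3 -> + - | ) n; A1 -> - -

Nullable set = {A1, A3, S}.
ε ∈ L(G) since S is nullable, so keep S → ε.
Add the nullable-subset variants: S → ) A1 gives ) A1 | ).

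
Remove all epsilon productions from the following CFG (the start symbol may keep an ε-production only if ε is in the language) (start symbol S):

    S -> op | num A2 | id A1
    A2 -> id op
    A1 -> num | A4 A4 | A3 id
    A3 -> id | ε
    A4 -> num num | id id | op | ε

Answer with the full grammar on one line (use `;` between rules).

S -> op | num A2 | id A1 | id; A2 -> id op; A1 -> num | A4 A4 | A4 | A3 id | id; A3 -> id; A4 -> num num | id id | op

Nullable nonterminals: {A1, A3, A4}.
ε ∉ L(G), so no ε-production is kept.
Add the nullable-subset variants: S → id A1 gives id A1 | id. A1 → A4 A4 gives A4 A4 | A4. A1 → A3 id gives A3 id | id.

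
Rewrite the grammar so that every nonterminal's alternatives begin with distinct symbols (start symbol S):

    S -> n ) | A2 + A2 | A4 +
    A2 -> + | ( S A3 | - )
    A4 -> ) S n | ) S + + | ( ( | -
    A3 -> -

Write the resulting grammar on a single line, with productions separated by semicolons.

S -> n ) | A2 + A2 | A4 +; A2 -> + | ( S A3 | - ); A4 -> ( ( | - | ) S A4'; A3 -> -; A4' -> n | + +

A4 has alternatives sharing prefix ') S': factor to A4 → ) S A4' with A4' → n | + +.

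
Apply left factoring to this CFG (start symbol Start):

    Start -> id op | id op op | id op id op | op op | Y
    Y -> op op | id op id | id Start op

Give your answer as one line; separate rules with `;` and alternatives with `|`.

Start has alternatives sharing prefix 'id op': factor to Start → id op Start1 with Start1 → ε | op | id op.
Y has alternatives sharing prefix 'id': factor to Y → id Y1 with Y1 → op id | Start op.

Start -> op op | Y | id op Start1; Y -> op op | id Y1; Start1 -> eps | op | id op; Y1 -> op id | Start op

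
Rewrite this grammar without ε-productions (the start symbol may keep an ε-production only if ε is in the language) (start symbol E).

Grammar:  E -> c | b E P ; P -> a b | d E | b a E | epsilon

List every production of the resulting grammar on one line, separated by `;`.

E -> c | b E P | b E; P -> a b | d E | b a E

The nullable symbols are {P}.
ε ∉ L(G), so no ε-production is kept.
Add the nullable-subset variants: E → b E P gives b E P | b E.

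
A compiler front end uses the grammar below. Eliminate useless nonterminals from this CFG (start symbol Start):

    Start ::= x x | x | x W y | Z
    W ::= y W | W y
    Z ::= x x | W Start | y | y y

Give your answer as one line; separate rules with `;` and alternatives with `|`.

Generating nonterminals: {Start, Z}.
Reachable from Start after that: {Start, Z}.
Removed useless symbols: {W} and every production mentioning them.

Start ::= x x | x | Z; Z ::= x x | y | y y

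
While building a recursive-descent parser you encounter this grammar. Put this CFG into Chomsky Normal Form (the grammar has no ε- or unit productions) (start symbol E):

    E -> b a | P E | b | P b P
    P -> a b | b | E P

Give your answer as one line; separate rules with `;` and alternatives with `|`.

E -> X1 X2 | P E | b | P Y1; P -> X2 X1 | b | E P; X1 -> b; X2 -> a; Y1 -> X1 P

Introduce a nonterminal for each terminal appearing in a rule of length ≥ 2: X1 → b, X2 → a.
Binarize each right-hand side of length ≥ 3 by chaining fresh nonterminals (Y1, Y2, …): affected rules were E → P X1 P.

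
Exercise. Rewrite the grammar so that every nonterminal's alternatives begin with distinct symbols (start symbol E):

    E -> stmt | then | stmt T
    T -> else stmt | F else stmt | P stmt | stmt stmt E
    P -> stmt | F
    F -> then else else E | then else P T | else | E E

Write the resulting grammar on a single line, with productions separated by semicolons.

E -> then | stmt E'; T -> else stmt | F else stmt | P stmt | stmt stmt E; P -> stmt | F; F -> else | E E | then else F'; E' -> ε | T; F' -> else E | P T

E has alternatives sharing prefix 'stmt': factor to E → stmt E' with E' → ε | T.
F has alternatives sharing prefix 'then else': factor to F → then else F' with F' → else E | P T.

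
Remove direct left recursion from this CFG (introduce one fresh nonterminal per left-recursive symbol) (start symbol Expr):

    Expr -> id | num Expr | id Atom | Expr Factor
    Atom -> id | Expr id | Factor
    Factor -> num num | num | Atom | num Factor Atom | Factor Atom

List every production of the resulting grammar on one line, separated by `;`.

Expr -> id Expr1 | num Expr Expr1 | id Atom Expr1; Atom -> id | Expr id | Factor; Factor -> num num Factor1 | num Factor1 | Atom Factor1 | num Factor Atom Factor1; Expr1 -> Factor Expr1 | eps; Factor1 -> Atom Factor1 | eps

Expr, Factor are directly left-recursive.
For Expr: α = {Factor}, β = {id, num Expr, id Atom}. Rewrite as Expr → β Expr1 and Expr1 → α Expr1 | ε.
For Factor: α = {Atom}, β = {num num, num, Atom, num Factor Atom}. Rewrite as Factor → β Factor1 and Factor1 → α Factor1 | ε.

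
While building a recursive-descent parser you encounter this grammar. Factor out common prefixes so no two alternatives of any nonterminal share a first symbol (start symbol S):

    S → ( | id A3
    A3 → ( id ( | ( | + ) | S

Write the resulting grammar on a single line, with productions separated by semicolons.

A3 has alternatives sharing prefix '(': factor to A3 → ( A3' with A3' → id ( | ε.

S → ( | id A3; A3 → + ) | S | ( A3'; A3' → id ( | ε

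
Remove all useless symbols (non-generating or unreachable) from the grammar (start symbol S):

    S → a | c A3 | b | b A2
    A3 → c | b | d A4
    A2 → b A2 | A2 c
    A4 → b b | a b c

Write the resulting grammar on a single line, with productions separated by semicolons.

S → a | c A3 | b; A3 → c | b | d A4; A4 → b b | a b c

Generating nonterminals: {A3, A4, S}.
Reachable from S after that: {A3, A4, S}.
Removed useless symbols: {A2} and every production mentioning them.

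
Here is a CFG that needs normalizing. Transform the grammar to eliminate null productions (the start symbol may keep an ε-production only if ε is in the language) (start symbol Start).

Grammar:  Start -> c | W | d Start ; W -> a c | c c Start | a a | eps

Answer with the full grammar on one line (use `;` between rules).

Start -> c | W | d Start | d | ε; W -> a c | c c Start | c c | a a

The nullable symbols are {Start, W}.
ε ∈ L(G) since Start is nullable, so keep Start → ε.
For each production, add variants omitting each subset of nullable occurrences: Start → d Start gives d Start | d. W → c c Start gives c c Start | c c.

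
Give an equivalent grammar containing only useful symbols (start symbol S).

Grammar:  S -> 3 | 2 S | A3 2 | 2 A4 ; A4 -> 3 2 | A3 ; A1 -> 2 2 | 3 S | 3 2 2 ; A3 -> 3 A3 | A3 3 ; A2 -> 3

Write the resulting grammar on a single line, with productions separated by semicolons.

S -> 3 | 2 S | 2 A4; A4 -> 3 2

Generating nonterminals: {A1, A2, A4, S}.
Reachable from S after that: {A4, S}.
Removed useless symbols: {A1, A2, A3} and every production mentioning them.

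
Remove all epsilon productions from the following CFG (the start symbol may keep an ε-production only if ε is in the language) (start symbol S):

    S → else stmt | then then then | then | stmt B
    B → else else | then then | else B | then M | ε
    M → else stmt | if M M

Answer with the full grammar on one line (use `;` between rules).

S → else stmt | then then then | then | stmt B | stmt; B → else else | then then | else B | else | then M; M → else stmt | if M M

Nullable set = {B}.
ε ∉ L(G), so no ε-production is kept.
Expand every rule over subsets of its nullable positions: S → stmt B gives stmt B | stmt. B → else B gives else B | else.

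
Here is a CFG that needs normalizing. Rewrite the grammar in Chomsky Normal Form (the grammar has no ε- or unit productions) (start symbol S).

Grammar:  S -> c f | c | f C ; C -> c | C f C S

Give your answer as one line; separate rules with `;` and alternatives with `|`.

S -> X1 X2 | c | X2 C; C -> c | C Y1; X1 -> c; X2 -> f; Y1 -> X2 Y2; Y2 -> C S

Introduce a nonterminal for each terminal appearing in a rule of length ≥ 2: X1 → c, X2 → f.
Binarize each right-hand side of length ≥ 3 by chaining fresh nonterminals (Y1, Y2, …): affected rules were C → C X2 C S.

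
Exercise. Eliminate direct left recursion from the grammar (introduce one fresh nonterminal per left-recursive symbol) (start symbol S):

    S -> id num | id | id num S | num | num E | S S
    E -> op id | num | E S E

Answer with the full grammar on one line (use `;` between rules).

S, E are directly left-recursive.
For S: α = {S}, β = {id num, id, id num S, num, num E}. Rewrite as S → β S' and S' → α S' | ε.
For E: α = {S E}, β = {op id, num}. Rewrite as E → β E' and E' → α E' | ε.

S -> id num S' | id S' | id num S S' | num S' | num E S'; E -> op id E' | num E'; S' -> S S' | ε; E' -> S E E' | ε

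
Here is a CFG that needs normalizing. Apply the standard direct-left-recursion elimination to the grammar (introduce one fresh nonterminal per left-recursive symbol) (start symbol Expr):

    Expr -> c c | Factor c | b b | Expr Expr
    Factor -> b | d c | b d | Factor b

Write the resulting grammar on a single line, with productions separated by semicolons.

Expr -> c c Expr1 | Factor c Expr1 | b b Expr1; Factor -> b Factor1 | d c Factor1 | b d Factor1; Expr1 -> Expr Expr1 | ε; Factor1 -> b Factor1 | ε

Left recursion appears on Expr, Factor.
For Expr: α = {Expr}, β = {c c, Factor c, b b}. Rewrite as Expr → β Expr1 and Expr1 → α Expr1 | ε.
For Factor: α = {b}, β = {b, d c, b d}. Rewrite as Factor → β Factor1 and Factor1 → α Factor1 | ε.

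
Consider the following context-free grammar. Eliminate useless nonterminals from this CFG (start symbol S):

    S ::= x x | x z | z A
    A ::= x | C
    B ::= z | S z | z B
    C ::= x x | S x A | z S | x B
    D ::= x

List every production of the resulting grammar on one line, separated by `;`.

Generating nonterminals: {A, B, C, D, S}.
Reachable from S after that: {A, B, C, S}.
Removed useless symbols: {D} and every production mentioning them.

S ::= x x | x z | z A; A ::= x | C; B ::= z | S z | z B; C ::= x x | S x A | z S | x B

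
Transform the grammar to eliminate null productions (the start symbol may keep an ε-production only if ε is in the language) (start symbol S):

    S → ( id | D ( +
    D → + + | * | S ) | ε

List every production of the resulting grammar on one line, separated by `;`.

S → ( id | D ( + | ( +; D → + + | * | S )

Nullable set = {D}.
ε ∉ L(G), so no ε-production is kept.
Add the nullable-subset variants: S → D ( + gives D ( + | ( +.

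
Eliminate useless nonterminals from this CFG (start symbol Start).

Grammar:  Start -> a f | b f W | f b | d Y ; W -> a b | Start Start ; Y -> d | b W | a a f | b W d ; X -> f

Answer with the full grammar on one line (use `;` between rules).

Generating nonterminals: {Start, W, X, Y}.
Reachable from Start after that: {Start, W, Y}.
Removed useless symbols: {X} and every production mentioning them.

Start -> a f | b f W | f b | d Y; W -> a b | Start Start; Y -> d | b W | a a f | b W d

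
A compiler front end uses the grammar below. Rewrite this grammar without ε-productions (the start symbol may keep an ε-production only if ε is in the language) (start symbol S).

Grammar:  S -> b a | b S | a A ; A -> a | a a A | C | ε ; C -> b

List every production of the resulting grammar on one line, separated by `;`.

Nullable nonterminals: {A}.
ε ∉ L(G), so no ε-production is kept.
For each production, add variants omitting each subset of nullable occurrences: S → a A gives a A | a. A → a a A gives a a A | a a.

S -> b a | b S | a A | a; A -> a | a a A | a a | C; C -> b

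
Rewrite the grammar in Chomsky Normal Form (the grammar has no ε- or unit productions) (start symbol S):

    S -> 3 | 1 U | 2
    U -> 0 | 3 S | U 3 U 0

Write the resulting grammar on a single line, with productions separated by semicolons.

S -> 3 | X1 U | 2; U -> 0 | X2 S | U Y1; X1 -> 1; X2 -> 3; X3 -> 0; Y1 -> X2 Y2; Y2 -> U X3

Introduce a nonterminal for each terminal appearing in a rule of length ≥ 2: X1 → 1, X2 → 3, X3 → 0.
Binarize each right-hand side of length ≥ 3 by chaining fresh nonterminals (Y1, Y2, …): affected rules were U → U X2 U X3.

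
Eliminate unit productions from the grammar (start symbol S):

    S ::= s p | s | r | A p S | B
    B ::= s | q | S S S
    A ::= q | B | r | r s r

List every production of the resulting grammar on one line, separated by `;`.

Unit pairs: A ⇒* {B}; S ⇒* {B}.
Replace each nonterminal's rules with the union of the non-unit rules of every nonterminal it unit-derives.

S ::= s | q | S S S | s p | r | A p S; B ::= s | q | S S S; A ::= s | q | S S S | r | r s r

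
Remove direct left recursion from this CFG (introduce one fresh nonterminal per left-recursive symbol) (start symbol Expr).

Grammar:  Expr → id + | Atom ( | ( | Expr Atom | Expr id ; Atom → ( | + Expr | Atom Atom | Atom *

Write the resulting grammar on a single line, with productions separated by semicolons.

Directly left-recursive nonterminals: Expr, Atom.
For Expr: α = {Atom, id}, β = {id +, Atom (, (}. Rewrite as Expr → β Expr1 and Expr1 → α Expr1 | ε.
For Atom: α = {Atom, *}, β = {(, + Expr}. Rewrite as Atom → β Atom1 and Atom1 → α Atom1 | ε.

Expr → id + Expr1 | Atom ( Expr1 | ( Expr1; Atom → ( Atom1 | + Expr Atom1; Expr1 → Atom Expr1 | id Expr1 | ε; Atom1 → Atom Atom1 | * Atom1 | ε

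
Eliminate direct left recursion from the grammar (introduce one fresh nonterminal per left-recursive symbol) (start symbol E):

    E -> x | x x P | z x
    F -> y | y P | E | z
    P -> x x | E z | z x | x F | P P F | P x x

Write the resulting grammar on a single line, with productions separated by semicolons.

E -> x | x x P | z x; F -> y | y P | E | z; P -> x x P' | E z P' | z x P' | x F P'; P' -> P F P' | x x P' | ε

Directly left-recursive nonterminal: P.
For P: α = {P F, x x}, β = {x x, E z, z x, x F}. Rewrite as P → β P' and P' → α P' | ε.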